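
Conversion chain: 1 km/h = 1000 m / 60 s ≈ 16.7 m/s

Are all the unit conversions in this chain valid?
The chain is incorrect (it contains an error).

Incorrect: 1 h = 3600 s, not 60 s (1 km/h ≈ 0.278 m/s)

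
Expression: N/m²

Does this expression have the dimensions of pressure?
Yes

The expression N/m² has dimensions [L^-1 M T^-2], which is exactly pressure [L^-1 M T^-2].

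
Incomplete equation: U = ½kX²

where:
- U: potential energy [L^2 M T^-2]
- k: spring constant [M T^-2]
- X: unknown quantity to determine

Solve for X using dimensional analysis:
X = x (displacement), dimensions [L]

U has dimensions [L^2 M T^-2]; the rest of the RHS (½k) has dimensions [M T^-2].
So X² must have dimensions [L^2], i.e. X has dimensions [L] — X = x (displacement).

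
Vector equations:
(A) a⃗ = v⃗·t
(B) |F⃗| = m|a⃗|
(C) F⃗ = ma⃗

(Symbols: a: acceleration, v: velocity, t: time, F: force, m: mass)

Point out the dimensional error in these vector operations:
(A) a⃗ = v⃗·t

(A) a⃗ = v⃗·t: LHS [L T^-2], RHS [L] ✗ — acceleration is velocity per time; should be v⃗/t
(B) |F⃗| = m|a⃗|: LHS [L M T^-2], RHS [L M T^-2] ✓ — magnitudes of vectors are scalars
(C) F⃗ = ma⃗: LHS [L M T^-2], RHS [L M T^-2] ✓ — Force and acceleration are vectors, mass is a scalar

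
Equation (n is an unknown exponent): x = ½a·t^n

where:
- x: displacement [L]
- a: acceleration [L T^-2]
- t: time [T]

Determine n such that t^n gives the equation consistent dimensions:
n = 2

x has dimensions [L]; t has dimensions [T].
The rest of the RHS has dimensions [L T^-2], so t^n must supply [T^2].
With n = 2: ½a·t^2 has dimensions [L], matching the LHS ✓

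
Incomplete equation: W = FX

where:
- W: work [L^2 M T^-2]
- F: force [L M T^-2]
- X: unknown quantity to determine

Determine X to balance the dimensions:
X = d (distance), dimensions [L]

W has dimensions [L^2 M T^-2]; the rest of the RHS (F) has dimensions [L M T^-2].
So X must have dimensions [L] — X = d (distance).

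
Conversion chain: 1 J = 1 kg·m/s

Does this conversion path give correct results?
The chain is incorrect (it contains an error).

Incorrect: Joule is kg·m²/s², not kg·m/s (that is momentum)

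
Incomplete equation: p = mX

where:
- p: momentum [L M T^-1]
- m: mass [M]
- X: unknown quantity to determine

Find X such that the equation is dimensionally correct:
X = v (velocity), dimensions [L T^-1]

p has dimensions [L M T^-1]; the rest of the RHS (m) has dimensions [M].
So X must have dimensions [L T^-1] — X = v (velocity).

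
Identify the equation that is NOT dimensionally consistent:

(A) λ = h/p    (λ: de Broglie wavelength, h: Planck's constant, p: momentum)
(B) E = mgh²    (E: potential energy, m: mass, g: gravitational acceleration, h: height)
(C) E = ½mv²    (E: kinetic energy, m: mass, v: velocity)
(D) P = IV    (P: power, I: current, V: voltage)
(B) E = mgh²

The equation (B) E = mgh² is dimensionally incorrect.

LHS (E): [L^2 M T^-2]
RHS (mgh²): [L^3 M T^-2] ✗

The dimensions do not match. The other three equations balance.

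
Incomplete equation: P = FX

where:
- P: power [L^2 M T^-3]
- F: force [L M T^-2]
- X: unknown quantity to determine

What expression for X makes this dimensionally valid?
X = v (velocity), dimensions [L T^-1]

P has dimensions [L^2 M T^-3]; the rest of the RHS (F) has dimensions [L M T^-2].
So X must have dimensions [L T^-1] — X = v (velocity).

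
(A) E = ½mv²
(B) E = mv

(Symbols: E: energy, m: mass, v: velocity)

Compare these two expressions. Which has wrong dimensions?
(B)

(A) E = ½mv²: LHS [L^2 M T^-2], RHS [L^2 M T^-2] ✓
(B) E = mv: LHS [L^2 M T^-2], RHS [L M T^-1] ✗

Expression (B) E = mv is dimensionally incorrect.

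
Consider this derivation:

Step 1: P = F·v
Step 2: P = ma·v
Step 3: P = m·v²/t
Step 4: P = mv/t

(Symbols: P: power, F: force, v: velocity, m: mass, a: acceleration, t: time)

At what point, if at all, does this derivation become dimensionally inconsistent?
Step 4

Step 1: P = F·v → LHS [L^2 M T^-3], RHS [L^2 M T^-3] ✓
Step 2: P = ma·v → LHS [L^2 M T^-3], RHS [L^2 M T^-3] ✓
Step 3: P = m·v²/t → LHS [L^2 M T^-3], RHS [L^2 M T^-3] ✓
Step 4: P = mv/t → LHS [L^2 M T^-3], RHS [L M T^-2] ✗

The first dimensional inconsistency appears in step 4: P = mv/t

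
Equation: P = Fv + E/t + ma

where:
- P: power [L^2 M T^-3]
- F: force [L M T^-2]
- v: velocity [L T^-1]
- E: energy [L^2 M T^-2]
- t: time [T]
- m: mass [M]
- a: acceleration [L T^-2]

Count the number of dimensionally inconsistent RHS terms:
1

LHS P: [L^2 M T^-3]
- Fv: [L^2 M T^-3] ✓
- E/t: [L^2 M T^-3] ✓
- ma: [L M T^-2] ✗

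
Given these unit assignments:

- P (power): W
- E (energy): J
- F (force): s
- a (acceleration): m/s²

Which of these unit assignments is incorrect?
F

The variable F (force) should have units N, not s.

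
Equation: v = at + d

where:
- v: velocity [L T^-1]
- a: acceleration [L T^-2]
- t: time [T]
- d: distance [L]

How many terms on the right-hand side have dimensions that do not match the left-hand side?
1

LHS v: [L T^-1]
- at: [L T^-1] ✓
- d: [L] ✗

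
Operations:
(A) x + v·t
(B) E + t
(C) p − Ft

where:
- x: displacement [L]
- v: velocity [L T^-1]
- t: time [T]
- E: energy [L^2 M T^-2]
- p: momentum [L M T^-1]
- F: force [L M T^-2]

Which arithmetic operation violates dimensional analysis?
(B) E + t

(A) x + v·t: x [L] and v·t [L] — same dimensions ✓
(B) E + t: E [L^2 M T^-2] and t [T] — different dimensions cannot be added/subtracted ✗
(C) p − Ft: p [L M T^-1] and Ft [L M T^-1] — same dimensions ✓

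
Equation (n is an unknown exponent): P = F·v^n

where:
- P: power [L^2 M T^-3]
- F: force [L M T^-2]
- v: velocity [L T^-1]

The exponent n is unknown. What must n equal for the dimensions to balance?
n = 1

P has dimensions [L^2 M T^-3]; v has dimensions [L T^-1].
The rest of the RHS has dimensions [L M T^-2], so v^n must supply [L T^-1].
With n = 1: F·v^1 has dimensions [L^2 M T^-3], matching the LHS ✓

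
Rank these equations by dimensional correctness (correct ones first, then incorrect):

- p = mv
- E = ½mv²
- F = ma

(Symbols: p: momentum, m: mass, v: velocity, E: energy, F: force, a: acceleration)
Dimensionally correct: p = mv, E = ½mv², F = ma
Dimensionally incorrect: none
Ordered (correct first, then incorrect): p = mv, E = ½mv², F = ma

- p = mv: LHS [L M T^-1], RHS [L M T^-1] → correct ✓
- E = ½mv²: LHS [L^2 M T^-2], RHS [L^2 M T^-2] → correct ✓
- F = ma: LHS [L M T^-2], RHS [L M T^-2] → correct ✓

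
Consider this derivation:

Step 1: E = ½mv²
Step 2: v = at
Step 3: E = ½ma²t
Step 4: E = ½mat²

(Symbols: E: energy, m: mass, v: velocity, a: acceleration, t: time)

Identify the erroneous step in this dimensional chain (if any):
Step 3

Step 1: E = ½mv² → LHS [L^2 M T^-2], RHS [L^2 M T^-2] ✓
Step 2: v = at → LHS [L T^-1], RHS [L T^-1] ✓
Step 3: E = ½ma²t → LHS [L^2 M T^-2], RHS [L^2 M T^-3] ✗

The first dimensional inconsistency appears in step 3: E = ½ma²t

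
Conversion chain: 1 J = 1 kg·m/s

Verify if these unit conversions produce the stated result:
The chain is incorrect (it contains an error).

Incorrect: Joule is kg·m²/s², not kg·m/s (that is momentum)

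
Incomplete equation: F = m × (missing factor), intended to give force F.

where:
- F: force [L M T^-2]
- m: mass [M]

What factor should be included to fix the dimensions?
a (acceleration), dimensions [L T^-2]

F has dimensions [L M T^-2] and m has dimensions [M].
The missing factor must have dimensions [L M T^-2] / [M] = [L T^-2], i.e. acceleration (a).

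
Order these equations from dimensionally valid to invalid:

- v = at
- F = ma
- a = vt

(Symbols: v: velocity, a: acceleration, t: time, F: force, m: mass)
Dimensionally correct: v = at, F = ma
Dimensionally incorrect: a = vt
Ordered (correct first, then incorrect): v = at, F = ma, a = vt

- v = at: LHS [L T^-1], RHS [L T^-1] → correct ✓
- F = ma: LHS [L M T^-2], RHS [L M T^-2] → correct ✓
- a = vt: LHS [L T^-2], RHS [L] → incorrect ✗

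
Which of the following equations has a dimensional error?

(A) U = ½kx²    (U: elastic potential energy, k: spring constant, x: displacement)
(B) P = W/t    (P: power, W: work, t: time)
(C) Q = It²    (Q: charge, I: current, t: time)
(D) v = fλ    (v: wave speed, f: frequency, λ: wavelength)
(C) Q = It²

The equation (C) Q = It² is dimensionally incorrect.

LHS (Q): [I T]
RHS (It²): [I T^2] ✗

The dimensions do not match. The other three equations balance.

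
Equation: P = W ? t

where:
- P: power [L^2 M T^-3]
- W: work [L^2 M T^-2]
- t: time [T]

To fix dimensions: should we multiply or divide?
division (÷): P = W ÷ t

P [L^2 M T^-3]; W [L^2 M T^-2]; t [T].
W × t → [L^2 M T^-1] ✗
W ÷ t → [L^2 M T^-3] ✓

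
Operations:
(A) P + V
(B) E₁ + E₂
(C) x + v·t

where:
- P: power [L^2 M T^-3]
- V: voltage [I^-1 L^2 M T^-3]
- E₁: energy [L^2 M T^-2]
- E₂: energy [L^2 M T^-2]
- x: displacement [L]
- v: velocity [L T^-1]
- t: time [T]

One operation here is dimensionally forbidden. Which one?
(A) P + V

(A) P + V: P [L^2 M T^-3] and V [I^-1 L^2 M T^-3] — different dimensions cannot be added/subtracted ✗
(B) E₁ + E₂: E₁ [L^2 M T^-2] and E₂ [L^2 M T^-2] — same dimensions ✓
(C) x + v·t: x [L] and v·t [L] — same dimensions ✓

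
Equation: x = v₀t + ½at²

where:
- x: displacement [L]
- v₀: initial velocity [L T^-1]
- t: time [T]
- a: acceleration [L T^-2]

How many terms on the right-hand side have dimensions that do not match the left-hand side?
0

LHS x: [L]
- v₀t: [L] ✓
- ½at²: [L] ✓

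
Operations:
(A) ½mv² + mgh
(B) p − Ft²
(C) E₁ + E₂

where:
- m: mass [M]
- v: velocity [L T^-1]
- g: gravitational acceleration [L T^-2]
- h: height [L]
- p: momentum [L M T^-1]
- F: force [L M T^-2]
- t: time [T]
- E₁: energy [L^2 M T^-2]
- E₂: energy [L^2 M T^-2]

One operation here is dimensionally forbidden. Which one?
(B) p − Ft²

(A) ½mv² + mgh: ½mv² [L^2 M T^-2] and mgh [L^2 M T^-2] — same dimensions ✓
(B) p − Ft²: p [L M T^-1] and Ft² [L M] — different dimensions cannot be added/subtracted ✗
(C) E₁ + E₂: E₁ [L^2 M T^-2] and E₂ [L^2 M T^-2] — same dimensions ✓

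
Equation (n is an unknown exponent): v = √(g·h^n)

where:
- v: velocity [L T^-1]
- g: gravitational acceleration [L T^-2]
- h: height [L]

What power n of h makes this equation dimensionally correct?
n = 1

v has dimensions [L T^-1]; h has dimensions [L].
With n = 1: √(g·h^1) has dimensions [L T^-1], matching the LHS ✓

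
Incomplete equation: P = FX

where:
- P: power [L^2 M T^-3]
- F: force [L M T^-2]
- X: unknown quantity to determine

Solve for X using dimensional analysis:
X = v (velocity), dimensions [L T^-1]

P has dimensions [L^2 M T^-3]; the rest of the RHS (F) has dimensions [L M T^-2].
So X must have dimensions [L T^-1] — X = v (velocity).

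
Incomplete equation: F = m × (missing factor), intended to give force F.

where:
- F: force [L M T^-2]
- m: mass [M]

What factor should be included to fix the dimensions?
a (acceleration), dimensions [L T^-2]

F has dimensions [L M T^-2] and m has dimensions [M].
The missing factor must have dimensions [L M T^-2] / [M] = [L T^-2], i.e. acceleration (a).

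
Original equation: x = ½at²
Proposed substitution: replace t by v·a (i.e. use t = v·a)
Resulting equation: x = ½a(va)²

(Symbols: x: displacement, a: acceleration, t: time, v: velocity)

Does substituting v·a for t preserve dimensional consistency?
No

[t] = [T] and [v·a] = [L^2 T^-3]. These differ, so the substitution replaces a quantity by one of different dimensions and the result x = ½a(va)² has LHS [L] vs RHS [L^5 T^-8] — inconsistent.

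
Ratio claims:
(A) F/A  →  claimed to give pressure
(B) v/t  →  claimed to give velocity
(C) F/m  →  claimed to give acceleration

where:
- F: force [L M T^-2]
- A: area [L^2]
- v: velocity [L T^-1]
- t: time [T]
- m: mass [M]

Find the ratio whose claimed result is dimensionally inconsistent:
(B) v/t does not give velocity

(A) F/A: [L^-1 M T^-2] = pressure [L^-1 M T^-2] ✓
(B) v/t: [L T^-2] ≠ velocity [L T^-1] ✗
(C) F/m: [L T^-2] = acceleration [L T^-2] ✓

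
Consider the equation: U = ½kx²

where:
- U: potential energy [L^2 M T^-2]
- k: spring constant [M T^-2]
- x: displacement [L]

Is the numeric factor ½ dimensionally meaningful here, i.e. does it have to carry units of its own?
No

U has dimensions [L^2 M T^-2] and kx² already has dimensions [L^2 M T^-2], so the equation balances without ½ contributing any dimensions. ½ is a pure (dimensionless) number; changing or removing it would not affect dimensional consistency.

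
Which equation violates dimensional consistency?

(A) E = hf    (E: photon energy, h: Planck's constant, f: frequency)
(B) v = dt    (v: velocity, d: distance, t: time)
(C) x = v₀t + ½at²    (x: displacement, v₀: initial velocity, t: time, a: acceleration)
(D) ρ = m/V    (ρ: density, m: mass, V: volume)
(B) v = dt

The equation (B) v = dt is dimensionally incorrect.

LHS (v): [L T^-1]
RHS (dt): [L T] ✗

The dimensions do not match. The other three equations balance.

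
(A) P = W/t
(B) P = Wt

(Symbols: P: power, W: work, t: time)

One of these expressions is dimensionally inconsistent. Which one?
(B)

(A) P = W/t: LHS [L^2 M T^-3], RHS [L^2 M T^-3] ✓
(B) P = Wt: LHS [L^2 M T^-3], RHS [L^2 M T^-1] ✗

Expression (B) P = Wt is dimensionally incorrect.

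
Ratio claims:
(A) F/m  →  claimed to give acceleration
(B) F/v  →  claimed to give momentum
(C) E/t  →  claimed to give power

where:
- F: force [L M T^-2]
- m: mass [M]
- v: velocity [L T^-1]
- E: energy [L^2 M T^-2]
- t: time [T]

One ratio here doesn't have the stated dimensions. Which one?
(B) F/v does not give momentum

(A) F/m: [L T^-2] = acceleration [L T^-2] ✓
(B) F/v: [M T^-1] ≠ momentum [L M T^-1] ✗
(C) E/t: [L^2 M T^-3] = power [L^2 M T^-3] ✓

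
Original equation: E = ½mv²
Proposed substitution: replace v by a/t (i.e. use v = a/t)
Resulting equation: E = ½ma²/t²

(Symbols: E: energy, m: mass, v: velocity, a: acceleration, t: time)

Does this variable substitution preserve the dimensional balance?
No

[v] = [L T^-1] and [a/t] = [L T^-3]. These differ, so the substitution replaces a quantity by one of different dimensions and the result E = ½ma²/t² has LHS [L^2 M T^-2] vs RHS [L^2 M T^-6] — inconsistent.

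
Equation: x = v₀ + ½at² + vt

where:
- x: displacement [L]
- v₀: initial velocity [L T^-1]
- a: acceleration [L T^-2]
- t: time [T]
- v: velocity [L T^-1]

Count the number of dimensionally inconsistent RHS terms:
1

LHS x: [L]
- v₀: [L T^-1] ✗
- ½at²: [L] ✓
- vt: [L] ✓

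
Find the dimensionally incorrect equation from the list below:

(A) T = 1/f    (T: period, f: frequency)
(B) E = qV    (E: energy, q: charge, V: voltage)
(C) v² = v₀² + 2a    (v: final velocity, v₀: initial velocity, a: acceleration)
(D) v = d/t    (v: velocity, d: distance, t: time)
(C) v² = v₀² + 2a

The equation (C) v² = v₀² + 2a is dimensionally incorrect.

LHS (v²): [L^2 T^-2]
RHS terms:
  - v₀²: [L^2 T^-2] ✓
  - 2a: [L T^-2] ✗ (does not match LHS)

The dimensions do not match. The other three equations balance.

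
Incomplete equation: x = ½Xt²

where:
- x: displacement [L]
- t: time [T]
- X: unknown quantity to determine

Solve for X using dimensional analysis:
X = a (acceleration), dimensions [L T^-2]

x has dimensions [L]; the rest of the RHS (½ t²) has dimensions [T^2].
So X must have dimensions [L T^-2] — X = a (acceleration).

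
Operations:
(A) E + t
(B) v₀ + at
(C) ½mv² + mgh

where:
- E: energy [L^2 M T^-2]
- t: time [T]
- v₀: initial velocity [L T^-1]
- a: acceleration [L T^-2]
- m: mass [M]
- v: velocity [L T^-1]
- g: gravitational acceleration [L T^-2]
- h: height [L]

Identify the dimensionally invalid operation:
(A) E + t

(A) E + t: E [L^2 M T^-2] and t [T] — different dimensions cannot be added/subtracted ✗
(B) v₀ + at: v₀ [L T^-1] and at [L T^-1] — same dimensions ✓
(C) ½mv² + mgh: ½mv² [L^2 M T^-2] and mgh [L^2 M T^-2] — same dimensions ✓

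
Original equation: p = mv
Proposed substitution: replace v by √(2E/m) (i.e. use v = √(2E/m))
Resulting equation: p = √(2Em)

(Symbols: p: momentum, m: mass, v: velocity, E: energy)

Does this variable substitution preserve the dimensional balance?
Yes

[v] = [L T^-1] and [√(2E/m)] = [L T^-1]. These match, so the substitution replaces a quantity by one of the same dimensions and the result p = √(2Em) has LHS [L M T^-1] vs RHS [L M T^-1] — still consistent.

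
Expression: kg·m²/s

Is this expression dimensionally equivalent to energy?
No

The expression kg·m²/s has dimensions [L^2 M T^-1], but energy has dimensions [L^2 M T^-2].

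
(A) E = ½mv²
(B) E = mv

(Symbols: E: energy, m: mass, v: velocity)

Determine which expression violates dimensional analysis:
(B)

(A) E = ½mv²: LHS [L^2 M T^-2], RHS [L^2 M T^-2] ✓
(B) E = mv: LHS [L^2 M T^-2], RHS [L M T^-1] ✗

Expression (B) E = mv is dimensionally incorrect.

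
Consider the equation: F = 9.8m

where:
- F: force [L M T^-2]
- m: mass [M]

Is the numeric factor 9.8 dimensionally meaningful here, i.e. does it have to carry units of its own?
Yes

F has dimensions [L M T^-2], while m alone has dimensions [M]. For the equation to balance, the factor 9.8 must carry dimensions [L T^-2] — it is a dimensional constant (a numerical value of a physical quantity with its units suppressed), not a pure number.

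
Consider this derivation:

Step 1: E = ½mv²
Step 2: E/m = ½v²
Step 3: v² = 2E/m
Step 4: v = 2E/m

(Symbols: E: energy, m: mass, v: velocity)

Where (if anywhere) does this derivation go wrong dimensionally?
Step 4

Step 1: E = ½mv² → LHS [L^2 M T^-2], RHS [L^2 M T^-2] ✓
Step 2: E/m = ½v² → LHS [L^2 T^-2], RHS [L^2 T^-2] ✓
Step 3: v² = 2E/m → LHS [L^2 T^-2], RHS [L^2 T^-2] ✓
Step 4: v = 2E/m → LHS [L T^-1], RHS [L^2 T^-2] ✗

The first dimensional inconsistency appears in step 4: v = 2E/m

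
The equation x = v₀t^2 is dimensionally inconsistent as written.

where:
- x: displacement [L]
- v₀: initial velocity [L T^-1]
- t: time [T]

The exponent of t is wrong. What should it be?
The exponent of t should be 1: x = v₀t

The LHS x has dimensions [L]; t has dimensions [T].
As written, the RHS v₀t^2 (exponent 2 on t) has dimensions [L T], which does not match.
With exponent 1, the RHS v₀t has dimensions [L], matching the LHS.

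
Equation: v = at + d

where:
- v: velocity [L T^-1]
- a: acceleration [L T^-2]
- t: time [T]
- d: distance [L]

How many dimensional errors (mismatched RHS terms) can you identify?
1

LHS v: [L T^-1]
- at: [L T^-1] ✓
- d: [L] ✗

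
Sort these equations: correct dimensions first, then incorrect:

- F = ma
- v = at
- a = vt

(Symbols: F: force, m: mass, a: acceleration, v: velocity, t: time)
Dimensionally correct: F = ma, v = at
Dimensionally incorrect: a = vt
Ordered (correct first, then incorrect): F = ma, v = at, a = vt

- F = ma: LHS [L M T^-2], RHS [L M T^-2] → correct ✓
- v = at: LHS [L T^-1], RHS [L T^-1] → correct ✓
- a = vt: LHS [L T^-2], RHS [L] → incorrect ✗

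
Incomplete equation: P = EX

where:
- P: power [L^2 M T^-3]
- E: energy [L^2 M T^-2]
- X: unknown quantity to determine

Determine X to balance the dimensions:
X = f (inverse time / frequency (1/t)), dimensions [T^-1]

P has dimensions [L^2 M T^-3]; the rest of the RHS (E) has dimensions [L^2 M T^-2].
So X must have dimensions [T^-1] — X = f (inverse time / frequency (1/t)).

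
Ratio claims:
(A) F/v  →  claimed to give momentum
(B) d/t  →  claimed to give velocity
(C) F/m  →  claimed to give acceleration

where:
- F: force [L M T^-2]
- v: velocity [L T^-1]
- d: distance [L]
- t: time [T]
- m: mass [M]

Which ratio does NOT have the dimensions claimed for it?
(A) F/v does not give momentum

(A) F/v: [M T^-1] ≠ momentum [L M T^-1] ✗
(B) d/t: [L T^-1] = velocity [L T^-1] ✓
(C) F/m: [L T^-2] = acceleration [L T^-2] ✓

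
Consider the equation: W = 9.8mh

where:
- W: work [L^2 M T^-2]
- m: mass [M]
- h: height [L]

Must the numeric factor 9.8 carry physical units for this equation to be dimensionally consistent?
Yes

W has dimensions [L^2 M T^-2], while mh alone has dimensions [L M]. For the equation to balance, the factor 9.8 must carry dimensions [L T^-2] — it is a dimensional constant (a numerical value of a physical quantity with its units suppressed), not a pure number.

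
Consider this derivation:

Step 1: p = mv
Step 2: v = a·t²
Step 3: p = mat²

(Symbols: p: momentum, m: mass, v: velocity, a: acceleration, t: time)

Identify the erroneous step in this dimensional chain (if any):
Step 2

Step 1: p = mv → LHS [L M T^-1], RHS [L M T^-1] ✓
Step 2: v = a·t² → LHS [L T^-1], RHS [L] ✗

The first dimensional inconsistency appears in step 2: v = a·t²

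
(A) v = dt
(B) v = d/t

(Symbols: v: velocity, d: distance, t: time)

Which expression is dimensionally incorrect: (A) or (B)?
(A)

(A) v = dt: LHS [L T^-1], RHS [L T] ✗
(B) v = d/t: LHS [L T^-1], RHS [L T^-1] ✓

Expression (A) v = dt is dimensionally incorrect.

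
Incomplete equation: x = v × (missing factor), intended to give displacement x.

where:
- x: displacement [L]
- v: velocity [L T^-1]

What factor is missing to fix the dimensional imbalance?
t (time), dimensions [T]

x has dimensions [L] and v has dimensions [L T^-1].
The missing factor must have dimensions [L] / [L T^-1] = [T], i.e. time (t).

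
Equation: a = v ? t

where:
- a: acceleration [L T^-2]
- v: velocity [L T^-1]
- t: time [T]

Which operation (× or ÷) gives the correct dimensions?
division (÷): a = v ÷ t

a [L T^-2]; v [L T^-1]; t [T].
v × t → [L] ✗
v ÷ t → [L T^-2] ✓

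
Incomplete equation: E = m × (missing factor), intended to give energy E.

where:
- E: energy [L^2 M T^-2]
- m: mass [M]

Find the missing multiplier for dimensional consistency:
v² (velocity squared), dimensions [L^2 T^-2]

E has dimensions [L^2 M T^-2] and m has dimensions [M].
The missing factor must have dimensions [L^2 M T^-2] / [M] = [L^2 T^-2], i.e. velocity squared (v²).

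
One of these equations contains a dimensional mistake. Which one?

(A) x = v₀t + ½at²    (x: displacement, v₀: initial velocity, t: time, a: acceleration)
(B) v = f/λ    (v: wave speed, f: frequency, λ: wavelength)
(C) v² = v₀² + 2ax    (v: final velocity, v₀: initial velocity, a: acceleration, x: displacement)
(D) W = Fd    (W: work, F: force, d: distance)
(B) v = f/λ

The equation (B) v = f/λ is dimensionally incorrect.

LHS (v): [L T^-1]
RHS (f/λ): [L^-1 T^-1] ✗

The dimensions do not match. The other three equations balance.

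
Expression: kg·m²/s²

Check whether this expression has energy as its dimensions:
Yes

The expression kg·m²/s² has dimensions [L^2 M T^-2], which is exactly energy [L^2 M T^-2].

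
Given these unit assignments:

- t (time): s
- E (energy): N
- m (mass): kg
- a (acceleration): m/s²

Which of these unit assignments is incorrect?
E

The variable E (energy) should have units J, not N.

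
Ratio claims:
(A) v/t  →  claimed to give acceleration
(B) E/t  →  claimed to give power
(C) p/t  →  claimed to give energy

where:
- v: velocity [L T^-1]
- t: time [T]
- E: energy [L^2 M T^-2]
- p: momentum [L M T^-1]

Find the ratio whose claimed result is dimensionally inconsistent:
(C) p/t does not give energy

(A) v/t: [L T^-2] = acceleration [L T^-2] ✓
(B) E/t: [L^2 M T^-3] = power [L^2 M T^-3] ✓
(C) p/t: [L M T^-2] ≠ energy [L^2 M T^-2] ✗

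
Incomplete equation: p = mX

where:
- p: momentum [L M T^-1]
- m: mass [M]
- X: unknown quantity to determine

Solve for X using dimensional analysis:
X = v (velocity), dimensions [L T^-1]

p has dimensions [L M T^-1]; the rest of the RHS (m) has dimensions [M].
So X must have dimensions [L T^-1] — X = v (velocity).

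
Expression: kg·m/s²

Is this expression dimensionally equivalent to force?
Yes

The expression kg·m/s² has dimensions [L M T^-2], which is exactly force [L M T^-2].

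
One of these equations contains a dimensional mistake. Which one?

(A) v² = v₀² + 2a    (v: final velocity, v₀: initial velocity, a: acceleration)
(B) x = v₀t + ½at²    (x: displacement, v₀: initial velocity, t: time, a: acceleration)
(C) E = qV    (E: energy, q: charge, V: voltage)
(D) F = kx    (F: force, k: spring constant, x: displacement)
(A) v² = v₀² + 2a

The equation (A) v² = v₀² + 2a is dimensionally incorrect.

LHS (v²): [L^2 T^-2]
RHS terms:
  - v₀²: [L^2 T^-2] ✓
  - 2a: [L T^-2] ✗ (does not match LHS)

The dimensions do not match. The other three equations balance.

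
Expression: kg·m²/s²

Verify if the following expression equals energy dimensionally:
Yes

The expression kg·m²/s² has dimensions [L^2 M T^-2], which is exactly energy [L^2 M T^-2].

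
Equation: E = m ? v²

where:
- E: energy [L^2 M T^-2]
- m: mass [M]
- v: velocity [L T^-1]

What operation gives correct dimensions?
multiplication (×): E = m × v²

E [L^2 M T^-2]; m [M]; v² [L^2 T^-2].
m × v² → [L^2 M T^-2] ✓
m ÷ v² → [L^-2 M T^2] ✗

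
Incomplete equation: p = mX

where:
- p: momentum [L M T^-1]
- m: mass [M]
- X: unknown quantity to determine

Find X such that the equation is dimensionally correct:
X = v (velocity), dimensions [L T^-1]

p has dimensions [L M T^-1]; the rest of the RHS (m) has dimensions [M].
So X must have dimensions [L T^-1] — X = v (velocity).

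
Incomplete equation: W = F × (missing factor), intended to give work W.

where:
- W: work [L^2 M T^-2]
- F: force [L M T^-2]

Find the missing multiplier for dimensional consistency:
d (distance), dimensions [L]

W has dimensions [L^2 M T^-2] and F has dimensions [L M T^-2].
The missing factor must have dimensions [L^2 M T^-2] / [L M T^-2] = [L], i.e. distance (d).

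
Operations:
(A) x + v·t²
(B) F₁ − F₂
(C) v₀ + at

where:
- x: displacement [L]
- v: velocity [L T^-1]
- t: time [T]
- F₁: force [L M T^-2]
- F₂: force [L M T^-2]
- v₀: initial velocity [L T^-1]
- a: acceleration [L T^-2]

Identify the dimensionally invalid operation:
(A) x + v·t²

(A) x + v·t²: x [L] and v·t² [L T] — different dimensions cannot be added/subtracted ✗
(B) F₁ − F₂: F₁ [L M T^-2] and F₂ [L M T^-2] — same dimensions ✓
(C) v₀ + at: v₀ [L T^-1] and at [L T^-1] — same dimensions ✓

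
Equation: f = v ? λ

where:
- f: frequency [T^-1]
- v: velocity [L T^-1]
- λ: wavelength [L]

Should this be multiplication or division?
division (÷): f = v ÷ λ

f [T^-1]; v [L T^-1]; λ [L].
v × λ → [L^2 T^-1] ✗
v ÷ λ → [T^-1] ✓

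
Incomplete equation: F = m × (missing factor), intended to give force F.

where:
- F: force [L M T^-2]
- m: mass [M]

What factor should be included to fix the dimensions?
a (acceleration), dimensions [L T^-2]

F has dimensions [L M T^-2] and m has dimensions [M].
The missing factor must have dimensions [L M T^-2] / [M] = [L T^-2], i.e. acceleration (a).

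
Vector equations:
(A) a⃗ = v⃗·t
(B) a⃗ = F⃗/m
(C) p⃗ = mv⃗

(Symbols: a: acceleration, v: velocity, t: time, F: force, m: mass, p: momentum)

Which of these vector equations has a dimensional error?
(A) a⃗ = v⃗·t

(A) a⃗ = v⃗·t: LHS [L T^-2], RHS [L] ✗ — acceleration is velocity per time; should be v⃗/t
(B) a⃗ = F⃗/m: LHS [L T^-2], RHS [L T^-2] ✓ — force (vector) divided by mass (scalar)
(C) p⃗ = mv⃗: LHS [L M T^-1], RHS [L M T^-1] ✓ — mass (scalar) times velocity (vector)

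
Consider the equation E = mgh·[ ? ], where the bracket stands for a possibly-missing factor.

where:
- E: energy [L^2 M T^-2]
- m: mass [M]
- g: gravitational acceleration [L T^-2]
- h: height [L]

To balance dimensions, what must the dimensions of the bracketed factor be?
Nothing is missing — the bracketed factor must be dimensionless.

E has dimensions [L^2 M T^-2] and mgh already has dimensions [L^2 M T^-2], so E = mgh is dimensionally complete.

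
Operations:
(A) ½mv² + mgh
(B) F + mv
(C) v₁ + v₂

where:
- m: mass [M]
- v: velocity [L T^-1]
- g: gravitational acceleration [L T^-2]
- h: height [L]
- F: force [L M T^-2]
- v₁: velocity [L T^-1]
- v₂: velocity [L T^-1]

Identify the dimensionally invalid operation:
(B) F + mv

(A) ½mv² + mgh: ½mv² [L^2 M T^-2] and mgh [L^2 M T^-2] — same dimensions ✓
(B) F + mv: F [L M T^-2] and mv [L M T^-1] — different dimensions cannot be added/subtracted ✗
(C) v₁ + v₂: v₁ [L T^-1] and v₂ [L T^-1] — same dimensions ✓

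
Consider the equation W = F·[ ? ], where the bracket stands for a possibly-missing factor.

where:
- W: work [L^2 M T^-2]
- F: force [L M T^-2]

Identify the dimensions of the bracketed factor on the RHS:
[L] — length (e.g. a distance d)

W has dimensions [L^2 M T^-2]; F has dimensions [L M T^-2].
The bracketed factor must supply [L^2 M T^-2] / [L M T^-2] = [L].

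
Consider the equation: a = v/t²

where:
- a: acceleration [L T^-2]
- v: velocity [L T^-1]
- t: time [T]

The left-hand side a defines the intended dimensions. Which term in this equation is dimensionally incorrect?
The right-hand side term v/t²

a has dimensions [L T^-2], but v/t² has dimensions [L T^-3], so the term v/t² is dimensionally wrong for a.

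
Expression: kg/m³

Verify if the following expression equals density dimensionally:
Yes

The expression kg/m³ has dimensions [L^-3 M], which is exactly density [L^-3 M].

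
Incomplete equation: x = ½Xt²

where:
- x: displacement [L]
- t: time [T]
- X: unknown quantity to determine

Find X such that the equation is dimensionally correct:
X = a (acceleration), dimensions [L T^-2]

x has dimensions [L]; the rest of the RHS (½ t²) has dimensions [T^2].
So X must have dimensions [L T^-2] — X = a (acceleration).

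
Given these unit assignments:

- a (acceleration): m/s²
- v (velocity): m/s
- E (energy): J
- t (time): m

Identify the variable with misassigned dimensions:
t

The variable t (time) should have units s, not m.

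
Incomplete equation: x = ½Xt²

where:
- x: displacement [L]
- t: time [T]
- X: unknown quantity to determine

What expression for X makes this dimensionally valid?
X = a (acceleration), dimensions [L T^-2]

x has dimensions [L]; the rest of the RHS (½ t²) has dimensions [T^2].
So X must have dimensions [L T^-2] — X = a (acceleration).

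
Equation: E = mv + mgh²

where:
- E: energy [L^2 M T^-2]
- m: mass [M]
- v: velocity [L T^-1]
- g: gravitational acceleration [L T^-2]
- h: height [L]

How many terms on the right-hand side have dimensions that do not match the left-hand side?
2

LHS E: [L^2 M T^-2]
- mv: [L M T^-1] ✗
- mgh²: [L^3 M T^-2] ✗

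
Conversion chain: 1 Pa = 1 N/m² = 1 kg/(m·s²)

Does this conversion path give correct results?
The chain is correct (no errors).

Correct: Pascal is Newton per square meter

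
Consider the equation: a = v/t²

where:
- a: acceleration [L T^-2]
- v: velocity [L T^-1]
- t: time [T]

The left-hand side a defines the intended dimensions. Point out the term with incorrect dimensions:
The right-hand side term v/t²

a has dimensions [L T^-2], but v/t² has dimensions [L T^-3], so the term v/t² is dimensionally wrong for a.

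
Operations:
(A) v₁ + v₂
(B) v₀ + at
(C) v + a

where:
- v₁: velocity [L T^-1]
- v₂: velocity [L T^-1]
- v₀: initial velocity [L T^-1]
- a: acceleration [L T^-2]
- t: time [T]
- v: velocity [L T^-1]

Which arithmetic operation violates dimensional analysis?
(C) v + a

(A) v₁ + v₂: v₁ [L T^-1] and v₂ [L T^-1] — same dimensions ✓
(B) v₀ + at: v₀ [L T^-1] and at [L T^-1] — same dimensions ✓
(C) v + a: v [L T^-1] and a [L T^-2] — different dimensions cannot be added/subtracted ✗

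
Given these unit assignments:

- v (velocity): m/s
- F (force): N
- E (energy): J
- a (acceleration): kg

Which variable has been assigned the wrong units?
a

The variable a (acceleration) should have units m/s², not kg.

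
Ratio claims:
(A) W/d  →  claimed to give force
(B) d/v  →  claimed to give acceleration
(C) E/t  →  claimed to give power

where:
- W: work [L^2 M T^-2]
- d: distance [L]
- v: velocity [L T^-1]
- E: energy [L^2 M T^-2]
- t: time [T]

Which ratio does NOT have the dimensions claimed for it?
(B) d/v does not give acceleration

(A) W/d: [L M T^-2] = force [L M T^-2] ✓
(B) d/v: [T] ≠ acceleration [L T^-2] ✗
(C) E/t: [L^2 M T^-3] = power [L^2 M T^-3] ✓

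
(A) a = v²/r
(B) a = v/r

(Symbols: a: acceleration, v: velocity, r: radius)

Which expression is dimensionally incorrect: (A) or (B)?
(B)

(A) a = v²/r: LHS [L T^-2], RHS [L T^-2] ✓
(B) a = v/r: LHS [L T^-2], RHS [T^-1] ✗

Expression (B) a = v/r is dimensionally incorrect.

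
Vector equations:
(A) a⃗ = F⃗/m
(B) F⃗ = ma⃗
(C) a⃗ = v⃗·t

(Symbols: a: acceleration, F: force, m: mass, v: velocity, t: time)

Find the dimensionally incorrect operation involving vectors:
(C) a⃗ = v⃗·t

(A) a⃗ = F⃗/m: LHS [L T^-2], RHS [L T^-2] ✓ — force (vector) divided by mass (scalar)
(B) F⃗ = ma⃗: LHS [L M T^-2], RHS [L M T^-2] ✓ — Force and acceleration are vectors, mass is a scalar
(C) a⃗ = v⃗·t: LHS [L T^-2], RHS [L] ✗ — acceleration is velocity per time; should be v⃗/t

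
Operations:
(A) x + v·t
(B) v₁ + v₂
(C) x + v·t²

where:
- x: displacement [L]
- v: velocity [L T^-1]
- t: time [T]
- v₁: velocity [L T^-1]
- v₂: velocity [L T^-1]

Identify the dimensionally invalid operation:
(C) x + v·t²

(A) x + v·t: x [L] and v·t [L] — same dimensions ✓
(B) v₁ + v₂: v₁ [L T^-1] and v₂ [L T^-1] — same dimensions ✓
(C) x + v·t²: x [L] and v·t² [L T] — different dimensions cannot be added/subtracted ✗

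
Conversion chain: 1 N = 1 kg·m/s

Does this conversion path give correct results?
The chain is incorrect (it contains an error).

Incorrect: Newton is kg·m/s², not kg·m/s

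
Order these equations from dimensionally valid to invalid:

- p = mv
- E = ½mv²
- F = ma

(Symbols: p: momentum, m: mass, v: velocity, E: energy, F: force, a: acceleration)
Dimensionally correct: p = mv, E = ½mv², F = ma
Dimensionally incorrect: none
Ordered (correct first, then incorrect): p = mv, E = ½mv², F = ma

- p = mv: LHS [L M T^-1], RHS [L M T^-1] → correct ✓
- E = ½mv²: LHS [L^2 M T^-2], RHS [L^2 M T^-2] → correct ✓
- F = ma: LHS [L M T^-2], RHS [L M T^-2] → correct ✓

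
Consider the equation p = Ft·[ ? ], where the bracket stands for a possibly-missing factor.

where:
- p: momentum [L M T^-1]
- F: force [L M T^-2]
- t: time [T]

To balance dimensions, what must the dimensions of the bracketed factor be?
Nothing is missing — the bracketed factor must be dimensionless.

p has dimensions [L M T^-1] and Ft already has dimensions [L M T^-1], so p = Ft is dimensionally complete.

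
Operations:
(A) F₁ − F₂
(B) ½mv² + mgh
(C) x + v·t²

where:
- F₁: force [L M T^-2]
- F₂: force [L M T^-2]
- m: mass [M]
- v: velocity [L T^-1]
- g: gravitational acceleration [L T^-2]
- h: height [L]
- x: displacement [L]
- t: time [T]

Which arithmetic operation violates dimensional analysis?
(C) x + v·t²

(A) F₁ − F₂: F₁ [L M T^-2] and F₂ [L M T^-2] — same dimensions ✓
(B) ½mv² + mgh: ½mv² [L^2 M T^-2] and mgh [L^2 M T^-2] — same dimensions ✓
(C) x + v·t²: x [L] and v·t² [L T] — different dimensions cannot be added/subtracted ✗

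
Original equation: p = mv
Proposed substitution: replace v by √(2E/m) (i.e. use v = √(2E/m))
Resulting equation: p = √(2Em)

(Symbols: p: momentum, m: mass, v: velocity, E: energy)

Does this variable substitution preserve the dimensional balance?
Yes

[v] = [L T^-1] and [√(2E/m)] = [L T^-1]. These match, so the substitution replaces a quantity by one of the same dimensions and the result p = √(2Em) has LHS [L M T^-1] vs RHS [L M T^-1] — still consistent.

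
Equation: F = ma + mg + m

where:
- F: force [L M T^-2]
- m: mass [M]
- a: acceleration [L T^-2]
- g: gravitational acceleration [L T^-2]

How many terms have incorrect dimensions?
1

LHS F: [L M T^-2]
- ma: [L M T^-2] ✓
- mg: [L M T^-2] ✓
- m: [M] ✗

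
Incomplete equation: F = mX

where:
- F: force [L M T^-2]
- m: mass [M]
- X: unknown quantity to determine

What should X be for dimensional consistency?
X = a (acceleration), dimensions [L T^-2]

F has dimensions [L M T^-2]; the rest of the RHS (m) has dimensions [M].
So X must have dimensions [L T^-2] — X = a (acceleration).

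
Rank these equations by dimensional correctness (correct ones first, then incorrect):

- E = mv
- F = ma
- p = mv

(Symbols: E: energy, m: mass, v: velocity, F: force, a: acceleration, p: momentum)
Dimensionally correct: F = ma, p = mv
Dimensionally incorrect: E = mv
Ordered (correct first, then incorrect): F = ma, p = mv, E = mv

- E = mv: LHS [L^2 M T^-2], RHS [L M T^-1] → incorrect ✗
- F = ma: LHS [L M T^-2], RHS [L M T^-2] → correct ✓
- p = mv: LHS [L M T^-1], RHS [L M T^-1] → correct ✓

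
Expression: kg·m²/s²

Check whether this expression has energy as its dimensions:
Yes

The expression kg·m²/s² has dimensions [L^2 M T^-2], which is exactly energy [L^2 M T^-2].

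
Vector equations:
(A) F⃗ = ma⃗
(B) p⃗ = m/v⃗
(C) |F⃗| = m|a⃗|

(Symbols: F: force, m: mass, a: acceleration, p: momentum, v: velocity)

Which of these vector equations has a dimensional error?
(B) p⃗ = m/v⃗

(A) F⃗ = ma⃗: LHS [L M T^-2], RHS [L M T^-2] ✓ — Force and acceleration are vectors, mass is a scalar
(B) p⃗ = m/v⃗: LHS [L M T^-1], RHS [L^-1 M T] ✗ — momentum is mass times velocity; should be mv⃗ (and division by a vector is undefined)
(C) |F⃗| = m|a⃗|: LHS [L M T^-2], RHS [L M T^-2] ✓ — magnitudes of vectors are scalars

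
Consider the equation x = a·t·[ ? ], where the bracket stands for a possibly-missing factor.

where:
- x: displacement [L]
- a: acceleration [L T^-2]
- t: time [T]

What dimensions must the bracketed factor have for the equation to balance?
[T] — time (e.g. t)

x has dimensions [L]; a·t has dimensions [L T^-1].
The bracketed factor must supply [L] / [L T^-1] = [T].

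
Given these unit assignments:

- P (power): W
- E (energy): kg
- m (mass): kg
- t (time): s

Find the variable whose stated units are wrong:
E

The variable E (energy) should have units J, not kg.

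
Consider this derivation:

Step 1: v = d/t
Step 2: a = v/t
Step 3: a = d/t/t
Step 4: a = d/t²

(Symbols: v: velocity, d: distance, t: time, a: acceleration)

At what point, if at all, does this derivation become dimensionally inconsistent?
No step introduces an error — all steps are dimensionally consistent.

Step 1: v = d/t → LHS [L T^-1], RHS [L T^-1] ✓
Step 2: a = v/t → LHS [L T^-2], RHS [L T^-2] ✓
Step 3: a = d/t/t → LHS [L T^-2], RHS [L T^-2] ✓
Step 4: a = d/t² → LHS [L T^-2], RHS [L T^-2] ✓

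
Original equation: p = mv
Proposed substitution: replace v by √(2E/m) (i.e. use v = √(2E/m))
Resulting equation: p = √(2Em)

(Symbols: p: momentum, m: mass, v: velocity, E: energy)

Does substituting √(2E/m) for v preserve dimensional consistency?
Yes

[v] = [L T^-1] and [√(2E/m)] = [L T^-1]. These match, so the substitution replaces a quantity by one of the same dimensions and the result p = √(2Em) has LHS [L M T^-1] vs RHS [L M T^-1] — still consistent.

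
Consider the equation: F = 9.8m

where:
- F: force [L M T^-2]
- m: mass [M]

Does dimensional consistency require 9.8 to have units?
Yes

F has dimensions [L M T^-2], while m alone has dimensions [M]. For the equation to balance, the factor 9.8 must carry dimensions [L T^-2] — it is a dimensional constant (a numerical value of a physical quantity with its units suppressed), not a pure number.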